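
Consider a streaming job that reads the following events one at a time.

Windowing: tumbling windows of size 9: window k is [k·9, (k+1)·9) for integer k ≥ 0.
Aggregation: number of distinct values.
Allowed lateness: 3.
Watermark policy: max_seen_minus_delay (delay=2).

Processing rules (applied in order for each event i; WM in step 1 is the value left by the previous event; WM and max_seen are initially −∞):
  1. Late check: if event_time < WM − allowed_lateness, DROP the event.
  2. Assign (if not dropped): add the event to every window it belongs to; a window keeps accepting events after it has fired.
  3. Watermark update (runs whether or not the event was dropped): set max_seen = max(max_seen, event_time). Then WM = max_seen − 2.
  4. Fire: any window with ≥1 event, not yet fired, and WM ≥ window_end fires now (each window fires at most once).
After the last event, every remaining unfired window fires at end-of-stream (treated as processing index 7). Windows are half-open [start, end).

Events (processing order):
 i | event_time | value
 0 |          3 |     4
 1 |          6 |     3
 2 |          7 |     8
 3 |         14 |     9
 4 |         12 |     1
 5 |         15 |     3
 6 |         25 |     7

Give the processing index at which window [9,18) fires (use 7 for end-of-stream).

6

i=0 t=3 v=4: → [0,9); WM=1
i=1 t=6 v=3: → [0,9); WM=4
i=2 t=7 v=8: → [0,9); WM=5
i=3 t=14 v=9: → [9,18); WM=12; [0,9) fires=3
i=4 t=12 v=1: → [9,18); WM=12
i=5 t=15 v=3: → [9,18); WM=13
i=6 t=25 v=7: → [18,27); WM=23; [9,18) fires=3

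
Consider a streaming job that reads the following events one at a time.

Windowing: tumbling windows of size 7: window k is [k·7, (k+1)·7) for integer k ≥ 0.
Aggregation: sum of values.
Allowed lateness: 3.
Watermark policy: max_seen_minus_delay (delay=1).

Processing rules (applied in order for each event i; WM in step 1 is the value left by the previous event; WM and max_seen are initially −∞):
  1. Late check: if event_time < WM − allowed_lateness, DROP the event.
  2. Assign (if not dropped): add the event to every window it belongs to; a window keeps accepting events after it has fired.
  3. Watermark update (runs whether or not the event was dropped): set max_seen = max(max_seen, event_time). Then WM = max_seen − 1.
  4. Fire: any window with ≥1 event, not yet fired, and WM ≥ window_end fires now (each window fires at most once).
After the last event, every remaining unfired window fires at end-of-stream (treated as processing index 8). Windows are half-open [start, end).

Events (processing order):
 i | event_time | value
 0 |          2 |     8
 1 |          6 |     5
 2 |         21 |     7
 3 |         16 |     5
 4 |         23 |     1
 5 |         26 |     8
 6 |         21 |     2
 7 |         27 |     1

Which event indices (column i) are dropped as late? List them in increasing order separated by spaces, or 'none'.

3 6

i=0 t=2 v=8: → [0,7); WM=1
i=1 t=6 v=5: → [0,7); WM=5
i=2 t=21 v=7: → [21,28); WM=20; [0,7) fires=13
i=3 t=16 v=5: DROP (t<20-3); WM=20
i=4 t=23 v=1: → [21,28); WM=22
i=5 t=26 v=8: → [21,28); WM=25
i=6 t=21 v=2: DROP (t<25-3); WM=25
i=7 t=27 v=1: → [21,28); WM=26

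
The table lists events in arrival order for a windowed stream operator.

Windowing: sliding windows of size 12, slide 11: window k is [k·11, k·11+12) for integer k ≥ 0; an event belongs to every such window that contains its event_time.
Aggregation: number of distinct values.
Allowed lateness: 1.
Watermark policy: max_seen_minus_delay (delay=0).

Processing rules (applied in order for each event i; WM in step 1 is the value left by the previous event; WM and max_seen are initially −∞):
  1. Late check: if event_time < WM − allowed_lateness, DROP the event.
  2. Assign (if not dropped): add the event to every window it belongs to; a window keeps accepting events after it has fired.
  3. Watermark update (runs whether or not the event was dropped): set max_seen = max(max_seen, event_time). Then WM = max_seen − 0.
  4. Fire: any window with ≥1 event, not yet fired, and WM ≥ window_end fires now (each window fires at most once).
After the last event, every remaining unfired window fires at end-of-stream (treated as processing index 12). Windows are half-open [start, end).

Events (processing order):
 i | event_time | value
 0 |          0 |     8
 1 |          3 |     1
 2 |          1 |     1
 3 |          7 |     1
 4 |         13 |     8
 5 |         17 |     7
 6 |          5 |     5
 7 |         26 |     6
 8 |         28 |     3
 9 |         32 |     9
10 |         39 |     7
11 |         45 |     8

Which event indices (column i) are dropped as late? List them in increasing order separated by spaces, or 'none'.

i=0 t=0 v=8: → [0,12); WM=0
i=1 t=3 v=1: → [0,12); WM=3
i=2 t=1 v=1: DROP (t<3-1); WM=3
i=3 t=7 v=1: → [0,12); WM=7
i=4 t=13 v=8: → [11,23); WM=13; [0,12) fires=2
i=5 t=17 v=7: → [11,23); WM=17
i=6 t=5 v=5: DROP (t<17-1); WM=17
i=7 t=26 v=6: → [22,34); WM=26; [11,23) fires=2
i=8 t=28 v=3: → [22,34); WM=28
i=9 t=32 v=9: → [22,34); WM=32
i=10 t=39 v=7: → [33,45); WM=39; [22,34) fires=3
i=11 t=45 v=8: → [44,56); WM=45; [33,45) fires=1

2 6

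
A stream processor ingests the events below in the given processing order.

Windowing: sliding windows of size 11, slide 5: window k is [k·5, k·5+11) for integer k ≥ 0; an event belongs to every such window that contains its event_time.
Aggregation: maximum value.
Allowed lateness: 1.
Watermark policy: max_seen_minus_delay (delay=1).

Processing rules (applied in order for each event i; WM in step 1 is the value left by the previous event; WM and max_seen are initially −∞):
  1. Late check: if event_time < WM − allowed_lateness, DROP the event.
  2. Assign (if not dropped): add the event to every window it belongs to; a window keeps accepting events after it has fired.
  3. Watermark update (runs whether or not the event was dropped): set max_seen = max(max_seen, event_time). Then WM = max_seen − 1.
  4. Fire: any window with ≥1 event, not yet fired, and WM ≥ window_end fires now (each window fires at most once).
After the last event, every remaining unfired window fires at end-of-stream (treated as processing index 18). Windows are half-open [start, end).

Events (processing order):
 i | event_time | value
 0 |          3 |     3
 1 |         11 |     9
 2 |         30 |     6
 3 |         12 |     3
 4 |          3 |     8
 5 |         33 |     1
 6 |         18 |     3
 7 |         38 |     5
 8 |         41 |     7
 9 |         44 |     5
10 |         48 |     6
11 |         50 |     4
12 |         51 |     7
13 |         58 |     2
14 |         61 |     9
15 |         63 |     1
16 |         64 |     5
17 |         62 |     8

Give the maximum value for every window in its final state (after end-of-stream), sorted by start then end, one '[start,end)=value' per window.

[0,11)=3 [5,16)=9 [10,21)=9 [20,31)=6 [25,36)=6 [30,41)=6 [35,46)=7 [40,51)=7 [45,56)=7 [50,61)=7 [55,66)=9 [60,71)=9

i=0 t=3 v=3: → [0,11); WM=2
i=1 t=11 v=9: → [10,21),[5,16); WM=10
i=2 t=30 v=6: → [30,41),[25,36),[20,31); WM=29; [0,11) fires=3 [5,16) fires=9 [10,21) fires=9
i=3 t=12 v=3: DROP (t<29-1); WM=29
i=4 t=3 v=8: DROP (t<29-1); WM=29
i=5 t=33 v=1: → [30,41),[25,36); WM=32; [20,31) fires=6
i=6 t=18 v=3: DROP (t<32-1); WM=32
i=7 t=38 v=5: → [35,46),[30,41); WM=37; [25,36) fires=6
i=8 t=41 v=7: → [40,51),[35,46); WM=40
i=9 t=44 v=5: → [40,51),[35,46); WM=43; [30,41) fires=6
i=10 t=48 v=6: → [45,56),[40,51); WM=47; [35,46) fires=7
i=11 t=50 v=4: → [50,61),[45,56),[40,51); WM=49
i=12 t=51 v=7: → [50,61),[45,56); WM=50
i=13 t=58 v=2: → [55,66),[50,61); WM=57; [40,51) fires=7 [45,56) fires=7
i=14 t=61 v=9: → [60,71),[55,66); WM=60
i=15 t=63 v=1: → [60,71),[55,66); WM=62; [50,61) fires=7
i=16 t=64 v=5: → [60,71),[55,66); WM=63
i=17 t=62 v=8: → [60,71),[55,66); WM=63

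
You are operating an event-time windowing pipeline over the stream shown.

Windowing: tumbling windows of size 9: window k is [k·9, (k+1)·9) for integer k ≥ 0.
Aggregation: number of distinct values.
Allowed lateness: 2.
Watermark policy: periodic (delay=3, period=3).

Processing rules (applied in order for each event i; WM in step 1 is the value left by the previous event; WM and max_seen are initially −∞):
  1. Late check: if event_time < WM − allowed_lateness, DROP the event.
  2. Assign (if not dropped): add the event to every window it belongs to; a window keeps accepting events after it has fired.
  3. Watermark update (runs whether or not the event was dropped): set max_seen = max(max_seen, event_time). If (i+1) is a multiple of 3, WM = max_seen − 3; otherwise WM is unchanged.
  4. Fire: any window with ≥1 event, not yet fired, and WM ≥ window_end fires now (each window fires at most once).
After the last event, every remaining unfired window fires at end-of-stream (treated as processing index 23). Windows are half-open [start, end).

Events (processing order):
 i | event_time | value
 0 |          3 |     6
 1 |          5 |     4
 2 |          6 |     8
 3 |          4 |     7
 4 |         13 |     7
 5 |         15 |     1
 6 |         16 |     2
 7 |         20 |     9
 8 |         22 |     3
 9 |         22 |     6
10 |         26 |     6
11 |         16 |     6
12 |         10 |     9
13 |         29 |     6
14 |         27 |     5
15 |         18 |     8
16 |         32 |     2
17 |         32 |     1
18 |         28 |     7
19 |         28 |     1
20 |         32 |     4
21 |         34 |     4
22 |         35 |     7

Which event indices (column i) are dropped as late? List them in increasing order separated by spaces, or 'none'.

11 12 15

i=0 t=3 v=6: → [0,9); WM=−∞
i=1 t=5 v=4: → [0,9); WM=−∞
i=2 t=6 v=8: → [0,9); WM=3
i=3 t=4 v=7: → [0,9); WM=3
i=4 t=13 v=7: → [9,18); WM=3
i=5 t=15 v=1: → [9,18); WM=12; [0,9) fires=4
i=6 t=16 v=2: → [9,18); WM=12
i=7 t=20 v=9: → [18,27); WM=12
i=8 t=22 v=3: → [18,27); WM=19; [9,18) fires=3
i=9 t=22 v=6: → [18,27); WM=19
i=10 t=26 v=6: → [18,27); WM=19
i=11 t=16 v=6: DROP (t<19-2); WM=23
i=12 t=10 v=9: DROP (t<23-2); WM=23
i=13 t=29 v=6: → [27,36); WM=23
i=14 t=27 v=5: → [27,36); WM=26
i=15 t=18 v=8: DROP (t<26-2); WM=26
i=16 t=32 v=2: → [27,36); WM=26
i=17 t=32 v=1: → [27,36); WM=29; [18,27) fires=3
i=18 t=28 v=7: → [27,36); WM=29
i=19 t=28 v=1: → [27,36); WM=29
i=20 t=32 v=4: → [27,36); WM=29
i=21 t=34 v=4: → [27,36); WM=29
i=22 t=35 v=7: → [27,36); WM=29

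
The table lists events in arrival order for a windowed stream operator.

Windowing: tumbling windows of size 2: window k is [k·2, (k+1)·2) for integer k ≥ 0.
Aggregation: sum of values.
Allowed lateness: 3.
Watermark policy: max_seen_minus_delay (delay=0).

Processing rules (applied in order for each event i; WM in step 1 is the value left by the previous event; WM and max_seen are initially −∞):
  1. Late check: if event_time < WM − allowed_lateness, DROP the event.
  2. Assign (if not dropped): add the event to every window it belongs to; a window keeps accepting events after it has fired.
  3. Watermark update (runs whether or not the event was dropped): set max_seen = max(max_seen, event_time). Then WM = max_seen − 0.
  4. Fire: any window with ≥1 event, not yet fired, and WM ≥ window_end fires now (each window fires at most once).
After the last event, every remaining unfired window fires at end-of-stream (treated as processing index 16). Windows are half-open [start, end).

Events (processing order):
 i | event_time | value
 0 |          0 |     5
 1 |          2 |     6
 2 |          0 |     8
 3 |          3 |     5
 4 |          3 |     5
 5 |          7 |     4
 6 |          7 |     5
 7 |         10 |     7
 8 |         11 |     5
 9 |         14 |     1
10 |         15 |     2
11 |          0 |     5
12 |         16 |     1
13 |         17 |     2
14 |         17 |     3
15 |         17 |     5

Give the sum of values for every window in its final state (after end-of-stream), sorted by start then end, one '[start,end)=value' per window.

[0,2)=13 [2,4)=16 [6,8)=9 [10,12)=12 [14,16)=3 [16,18)=11

i=0 t=0 v=5: → [0,2); WM=0
i=1 t=2 v=6: → [2,4); WM=2; [0,2) fires=5
i=2 t=0 v=8: → [0,2); WM=2
i=3 t=3 v=5: → [2,4); WM=3
i=4 t=3 v=5: → [2,4); WM=3
i=5 t=7 v=4: → [6,8); WM=7; [2,4) fires=16
i=6 t=7 v=5: → [6,8); WM=7
i=7 t=10 v=7: → [10,12); WM=10; [6,8) fires=9
i=8 t=11 v=5: → [10,12); WM=11
i=9 t=14 v=1: → [14,16); WM=14; [10,12) fires=12
i=10 t=15 v=2: → [14,16); WM=15
i=11 t=0 v=5: DROP (t<15-3); WM=15
i=12 t=16 v=1: → [16,18); WM=16; [14,16) fires=3
i=13 t=17 v=2: → [16,18); WM=17
i=14 t=17 v=3: → [16,18); WM=17
i=15 t=17 v=5: → [16,18); WM=17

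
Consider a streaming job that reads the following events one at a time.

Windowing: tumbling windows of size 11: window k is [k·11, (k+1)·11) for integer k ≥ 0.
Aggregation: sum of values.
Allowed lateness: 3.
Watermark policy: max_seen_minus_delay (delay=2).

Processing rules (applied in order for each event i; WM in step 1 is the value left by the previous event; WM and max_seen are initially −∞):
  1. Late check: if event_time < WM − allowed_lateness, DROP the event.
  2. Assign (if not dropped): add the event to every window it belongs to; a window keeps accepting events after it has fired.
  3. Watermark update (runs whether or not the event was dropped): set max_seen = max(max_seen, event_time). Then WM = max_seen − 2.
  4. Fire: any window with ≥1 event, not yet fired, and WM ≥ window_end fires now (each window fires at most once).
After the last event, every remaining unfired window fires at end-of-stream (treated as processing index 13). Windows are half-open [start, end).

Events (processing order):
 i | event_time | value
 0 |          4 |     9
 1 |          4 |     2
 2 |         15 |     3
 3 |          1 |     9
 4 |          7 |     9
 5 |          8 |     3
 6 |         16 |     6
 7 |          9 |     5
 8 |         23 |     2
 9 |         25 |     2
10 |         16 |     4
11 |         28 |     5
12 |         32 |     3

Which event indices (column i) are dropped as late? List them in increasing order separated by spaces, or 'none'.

i=0 t=4 v=9: → [0,11); WM=2
i=1 t=4 v=2: → [0,11); WM=2
i=2 t=15 v=3: → [11,22); WM=13; [0,11) fires=11
i=3 t=1 v=9: DROP (t<13-3); WM=13
i=4 t=7 v=9: DROP (t<13-3); WM=13
i=5 t=8 v=3: DROP (t<13-3); WM=13
i=6 t=16 v=6: → [11,22); WM=14
i=7 t=9 v=5: DROP (t<14-3); WM=14
i=8 t=23 v=2: → [22,33); WM=21
i=9 t=25 v=2: → [22,33); WM=23; [11,22) fires=9
i=10 t=16 v=4: DROP (t<23-3); WM=23
i=11 t=28 v=5: → [22,33); WM=26
i=12 t=32 v=3: → [22,33); WM=30

3 4 5 7 10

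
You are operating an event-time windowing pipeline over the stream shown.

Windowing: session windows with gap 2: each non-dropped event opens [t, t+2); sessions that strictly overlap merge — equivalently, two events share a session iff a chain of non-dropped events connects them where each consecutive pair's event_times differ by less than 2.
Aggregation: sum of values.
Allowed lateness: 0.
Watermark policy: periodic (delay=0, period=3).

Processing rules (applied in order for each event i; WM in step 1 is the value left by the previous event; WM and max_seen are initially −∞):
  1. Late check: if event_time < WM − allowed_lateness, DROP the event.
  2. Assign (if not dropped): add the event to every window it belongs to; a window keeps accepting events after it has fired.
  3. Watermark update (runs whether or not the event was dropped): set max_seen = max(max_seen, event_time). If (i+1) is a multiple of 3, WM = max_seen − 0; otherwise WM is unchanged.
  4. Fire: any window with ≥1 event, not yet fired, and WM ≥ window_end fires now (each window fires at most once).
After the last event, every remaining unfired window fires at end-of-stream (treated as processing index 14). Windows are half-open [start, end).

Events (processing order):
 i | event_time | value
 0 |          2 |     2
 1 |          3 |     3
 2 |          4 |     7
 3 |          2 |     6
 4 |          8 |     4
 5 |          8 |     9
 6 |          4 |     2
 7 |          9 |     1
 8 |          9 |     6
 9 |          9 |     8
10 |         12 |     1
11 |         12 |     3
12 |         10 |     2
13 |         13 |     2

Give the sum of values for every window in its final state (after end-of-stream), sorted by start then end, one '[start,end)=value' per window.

i=0 t=2 v=2: → [2,4); WM=−∞
i=1 t=3 v=3: → [2,5); WM=−∞
i=2 t=4 v=7: → [2,6); WM=4
i=3 t=2 v=6: DROP (t<4-0); WM=4
i=4 t=8 v=4: → [8,10); WM=4
i=5 t=8 v=9: → [8,10); WM=8
i=6 t=4 v=2: DROP (t<8-0); WM=8
i=7 t=9 v=1: → [8,11); WM=8
i=8 t=9 v=6: → [8,11); WM=9
i=9 t=9 v=8: → [8,11); WM=9
i=10 t=12 v=1: → [12,14); WM=9
i=11 t=12 v=3: → [12,14); WM=12
i=12 t=10 v=2: DROP (t<12-0); WM=12
i=13 t=13 v=2: → [12,15); WM=12

[2,6)=12 [8,11)=28 [12,15)=6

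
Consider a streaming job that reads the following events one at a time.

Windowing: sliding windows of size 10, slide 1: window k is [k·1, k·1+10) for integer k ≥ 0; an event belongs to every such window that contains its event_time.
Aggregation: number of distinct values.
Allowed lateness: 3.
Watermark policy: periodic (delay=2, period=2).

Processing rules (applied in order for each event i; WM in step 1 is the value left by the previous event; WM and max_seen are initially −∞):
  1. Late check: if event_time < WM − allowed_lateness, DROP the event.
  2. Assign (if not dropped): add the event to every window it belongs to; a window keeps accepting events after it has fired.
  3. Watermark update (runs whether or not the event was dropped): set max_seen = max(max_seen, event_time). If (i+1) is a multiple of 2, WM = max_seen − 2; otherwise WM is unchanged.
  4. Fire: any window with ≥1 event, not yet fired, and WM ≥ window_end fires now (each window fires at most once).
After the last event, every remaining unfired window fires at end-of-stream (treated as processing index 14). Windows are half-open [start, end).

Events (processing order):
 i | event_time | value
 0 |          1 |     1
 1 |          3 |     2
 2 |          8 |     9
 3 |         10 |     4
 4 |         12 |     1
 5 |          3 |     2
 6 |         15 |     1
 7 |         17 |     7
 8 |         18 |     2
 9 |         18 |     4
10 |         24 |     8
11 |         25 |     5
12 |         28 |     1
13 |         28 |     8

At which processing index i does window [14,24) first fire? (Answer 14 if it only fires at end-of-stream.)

13

i=0 t=1 v=1: → [1,11),[0,10); WM=−∞
i=1 t=3 v=2: → [3,13),[2,12),[1,11),[0,10); WM=1
i=2 t=8 v=9: → [8,18),[7,17),[6,16),[5,15),[4,14),[3,13),[2,12),[1,11),[0,10); WM=1
i=3 t=10 v=4: → [10,20),[9,19),[8,18),[7,17),[6,16),[5,15),[4,14),[3,13),[2,12),[1,11); WM=8
i=4 t=12 v=1: → [12,22),[11,21),[10,20),[9,19),[8,18),[7,17),[6,16),[5,15),[4,14),[3,13); WM=8
i=5 t=3 v=2: DROP (t<8-3); WM=10; [0,10) fires=3
i=6 t=15 v=1: → [15,25),[14,24),[13,23),[12,22),[11,21),[10,20),[9,19),[8,18),[7,17),[6,16); WM=10
i=7 t=17 v=7: → [17,27),[16,26),[15,25),[14,24),[13,23),[12,22),[11,21),[10,20),[9,19),[8,18); WM=15; [1,11) fires=4 [2,12) fires=3 [3,13) fires=4 [4,14) fires=3 [5,15) fires=3
i=8 t=18 v=2: → [18,28),[17,27),[16,26),[15,25),[14,24),[13,23),[12,22),[11,21),[10,20),[9,19); WM=15
i=9 t=18 v=4: → [18,28),[17,27),[16,26),[15,25),[14,24),[13,23),[12,22),[11,21),[10,20),[9,19); WM=16; [6,16) fires=3
i=10 t=24 v=8: → [24,34),[23,33),[22,32),[21,31),[20,30),[19,29),[18,28),[17,27),[16,26),[15,25); WM=16
i=11 t=25 v=5: → [25,35),[24,34),[23,33),[22,32),[21,31),[20,30),[19,29),[18,28),[17,27),[16,26); WM=23; [7,17) fires=3 [8,18) fires=4 [9,19) fires=4 [10,20) fires=4 [11,21) fires=4 [12,22) fires=4 [13,23) fires=4
i=12 t=28 v=1: → [28,38),[27,37),[26,36),[25,35),[24,34),[23,33),[22,32),[21,31),[20,30),[19,29); WM=23
i=13 t=28 v=8: → [28,38),[27,37),[26,36),[25,35),[24,34),[23,33),[22,32),[21,31),[20,30),[19,29); WM=26; [14,24) fires=4 [15,25) fires=5 [16,26) fires=5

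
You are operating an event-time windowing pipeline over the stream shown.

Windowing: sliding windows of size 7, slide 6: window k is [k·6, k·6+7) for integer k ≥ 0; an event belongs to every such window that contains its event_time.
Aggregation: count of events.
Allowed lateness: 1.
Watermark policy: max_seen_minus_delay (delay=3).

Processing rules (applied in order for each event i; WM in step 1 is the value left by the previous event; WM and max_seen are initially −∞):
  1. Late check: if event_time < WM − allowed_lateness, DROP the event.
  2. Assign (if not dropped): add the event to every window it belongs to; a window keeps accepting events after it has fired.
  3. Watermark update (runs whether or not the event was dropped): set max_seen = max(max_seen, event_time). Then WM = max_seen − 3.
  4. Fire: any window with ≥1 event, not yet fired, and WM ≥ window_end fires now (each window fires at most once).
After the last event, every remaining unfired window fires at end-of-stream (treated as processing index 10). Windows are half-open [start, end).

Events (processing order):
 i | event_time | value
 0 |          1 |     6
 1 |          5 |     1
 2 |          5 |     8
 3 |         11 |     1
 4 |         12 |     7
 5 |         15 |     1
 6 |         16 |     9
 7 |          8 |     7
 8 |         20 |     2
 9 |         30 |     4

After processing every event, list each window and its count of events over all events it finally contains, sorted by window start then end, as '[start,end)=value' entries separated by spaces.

i=0 t=1 v=6: → [0,7); WM=-2
i=1 t=5 v=1: → [0,7); WM=2
i=2 t=5 v=8: → [0,7); WM=2
i=3 t=11 v=1: → [6,13); WM=8; [0,7) fires=3
i=4 t=12 v=7: → [12,19),[6,13); WM=9
i=5 t=15 v=1: → [12,19); WM=12
i=6 t=16 v=9: → [12,19); WM=13; [6,13) fires=2
i=7 t=8 v=7: DROP (t<13-1); WM=13
i=8 t=20 v=2: → [18,25); WM=17
i=9 t=30 v=4: → [30,37),[24,31); WM=27; [12,19) fires=3 [18,25) fires=1

[0,7)=3 [6,13)=2 [12,19)=3 [18,25)=1 [24,31)=1 [30,37)=1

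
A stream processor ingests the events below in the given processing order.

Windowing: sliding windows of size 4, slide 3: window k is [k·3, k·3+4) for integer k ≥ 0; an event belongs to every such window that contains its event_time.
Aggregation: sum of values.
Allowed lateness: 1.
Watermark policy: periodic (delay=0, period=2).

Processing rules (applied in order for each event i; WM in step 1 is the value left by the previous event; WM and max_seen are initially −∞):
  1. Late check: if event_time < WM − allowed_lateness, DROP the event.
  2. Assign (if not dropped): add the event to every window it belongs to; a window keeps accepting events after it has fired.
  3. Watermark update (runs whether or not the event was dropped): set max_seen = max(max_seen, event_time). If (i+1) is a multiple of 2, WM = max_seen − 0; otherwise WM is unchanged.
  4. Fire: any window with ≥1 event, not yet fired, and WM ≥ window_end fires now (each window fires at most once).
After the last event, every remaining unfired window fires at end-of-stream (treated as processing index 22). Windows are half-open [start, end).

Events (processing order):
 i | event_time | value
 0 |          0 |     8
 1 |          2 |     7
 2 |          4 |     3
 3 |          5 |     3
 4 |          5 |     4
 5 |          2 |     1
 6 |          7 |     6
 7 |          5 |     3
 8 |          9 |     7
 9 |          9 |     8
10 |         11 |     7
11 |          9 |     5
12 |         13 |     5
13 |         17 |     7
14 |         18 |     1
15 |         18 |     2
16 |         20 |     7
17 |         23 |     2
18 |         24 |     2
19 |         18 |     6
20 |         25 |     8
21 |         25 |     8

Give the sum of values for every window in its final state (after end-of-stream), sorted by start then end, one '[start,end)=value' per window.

i=0 t=0 v=8: → [0,4); WM=−∞
i=1 t=2 v=7: → [0,4); WM=2
i=2 t=4 v=3: → [3,7); WM=2
i=3 t=5 v=3: → [3,7); WM=5; [0,4) fires=15
i=4 t=5 v=4: → [3,7); WM=5
i=5 t=2 v=1: DROP (t<5-1); WM=5
i=6 t=7 v=6: → [6,10); WM=5
i=7 t=5 v=3: → [3,7); WM=7; [3,7) fires=13
i=8 t=9 v=7: → [9,13),[6,10); WM=7
i=9 t=9 v=8: → [9,13),[6,10); WM=9
i=10 t=11 v=7: → [9,13); WM=9
i=11 t=9 v=5: → [9,13),[6,10); WM=11; [6,10) fires=26
i=12 t=13 v=5: → [12,16); WM=11
i=13 t=17 v=7: → [15,19); WM=17; [9,13) fires=27 [12,16) fires=5
i=14 t=18 v=1: → [18,22),[15,19); WM=17
i=15 t=18 v=2: → [18,22),[15,19); WM=18
i=16 t=20 v=7: → [18,22); WM=18
i=17 t=23 v=2: → [21,25); WM=23; [15,19) fires=10 [18,22) fires=10
i=18 t=24 v=2: → [24,28),[21,25); WM=23
i=19 t=18 v=6: DROP (t<23-1); WM=24
i=20 t=25 v=8: → [24,28); WM=24
i=21 t=25 v=8: → [24,28); WM=25; [21,25) fires=4

[0,4)=15 [3,7)=13 [6,10)=26 [9,13)=27 [12,16)=5 [15,19)=10 [18,22)=10 [21,25)=4 [24,28)=18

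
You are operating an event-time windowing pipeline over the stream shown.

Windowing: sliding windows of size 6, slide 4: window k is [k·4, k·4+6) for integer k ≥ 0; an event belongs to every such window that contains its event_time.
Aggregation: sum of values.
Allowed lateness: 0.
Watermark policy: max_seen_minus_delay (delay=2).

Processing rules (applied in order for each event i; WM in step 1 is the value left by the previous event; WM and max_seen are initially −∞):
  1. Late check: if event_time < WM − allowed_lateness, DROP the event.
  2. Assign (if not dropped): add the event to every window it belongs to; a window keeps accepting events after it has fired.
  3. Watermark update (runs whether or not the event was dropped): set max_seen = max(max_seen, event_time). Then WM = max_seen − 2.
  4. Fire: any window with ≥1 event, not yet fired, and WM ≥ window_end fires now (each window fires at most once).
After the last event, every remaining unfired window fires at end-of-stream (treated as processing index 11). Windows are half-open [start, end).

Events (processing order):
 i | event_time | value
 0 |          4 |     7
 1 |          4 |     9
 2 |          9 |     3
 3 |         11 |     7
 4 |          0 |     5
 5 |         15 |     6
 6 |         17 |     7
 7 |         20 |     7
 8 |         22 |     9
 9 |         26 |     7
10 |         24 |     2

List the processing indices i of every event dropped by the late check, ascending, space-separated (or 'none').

4

i=0 t=4 v=7: → [4,10),[0,6); WM=2
i=1 t=4 v=9: → [4,10),[0,6); WM=2
i=2 t=9 v=3: → [8,14),[4,10); WM=7; [0,6) fires=16
i=3 t=11 v=7: → [8,14); WM=9
i=4 t=0 v=5: DROP (t<9-0); WM=9
i=5 t=15 v=6: → [12,18); WM=13; [4,10) fires=19
i=6 t=17 v=7: → [16,22),[12,18); WM=15; [8,14) fires=10
i=7 t=20 v=7: → [20,26),[16,22); WM=18; [12,18) fires=13
i=8 t=22 v=9: → [20,26); WM=20
i=9 t=26 v=7: → [24,30); WM=24; [16,22) fires=14
i=10 t=24 v=2: → [24,30),[20,26); WM=24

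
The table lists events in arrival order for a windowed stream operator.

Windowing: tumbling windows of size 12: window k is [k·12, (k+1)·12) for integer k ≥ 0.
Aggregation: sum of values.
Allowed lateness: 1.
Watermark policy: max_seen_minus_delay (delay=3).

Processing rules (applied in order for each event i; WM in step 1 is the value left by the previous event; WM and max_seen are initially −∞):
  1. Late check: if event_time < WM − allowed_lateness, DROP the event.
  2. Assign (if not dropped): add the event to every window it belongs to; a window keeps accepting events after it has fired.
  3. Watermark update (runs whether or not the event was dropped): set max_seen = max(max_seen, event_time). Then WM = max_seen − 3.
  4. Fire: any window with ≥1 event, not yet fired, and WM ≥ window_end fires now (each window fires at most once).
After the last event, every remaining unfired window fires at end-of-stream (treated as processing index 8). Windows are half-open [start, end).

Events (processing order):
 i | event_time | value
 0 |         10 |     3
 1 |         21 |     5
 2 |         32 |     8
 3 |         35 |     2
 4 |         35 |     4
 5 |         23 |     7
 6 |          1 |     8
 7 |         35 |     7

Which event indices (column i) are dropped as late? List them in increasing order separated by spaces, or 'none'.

5 6

i=0 t=10 v=3: → [0,12); WM=7
i=1 t=21 v=5: → [12,24); WM=18; [0,12) fires=3
i=2 t=32 v=8: → [24,36); WM=29; [12,24) fires=5
i=3 t=35 v=2: → [24,36); WM=32
i=4 t=35 v=4: → [24,36); WM=32
i=5 t=23 v=7: DROP (t<32-1); WM=32
i=6 t=1 v=8: DROP (t<32-1); WM=32
i=7 t=35 v=7: → [24,36); WM=32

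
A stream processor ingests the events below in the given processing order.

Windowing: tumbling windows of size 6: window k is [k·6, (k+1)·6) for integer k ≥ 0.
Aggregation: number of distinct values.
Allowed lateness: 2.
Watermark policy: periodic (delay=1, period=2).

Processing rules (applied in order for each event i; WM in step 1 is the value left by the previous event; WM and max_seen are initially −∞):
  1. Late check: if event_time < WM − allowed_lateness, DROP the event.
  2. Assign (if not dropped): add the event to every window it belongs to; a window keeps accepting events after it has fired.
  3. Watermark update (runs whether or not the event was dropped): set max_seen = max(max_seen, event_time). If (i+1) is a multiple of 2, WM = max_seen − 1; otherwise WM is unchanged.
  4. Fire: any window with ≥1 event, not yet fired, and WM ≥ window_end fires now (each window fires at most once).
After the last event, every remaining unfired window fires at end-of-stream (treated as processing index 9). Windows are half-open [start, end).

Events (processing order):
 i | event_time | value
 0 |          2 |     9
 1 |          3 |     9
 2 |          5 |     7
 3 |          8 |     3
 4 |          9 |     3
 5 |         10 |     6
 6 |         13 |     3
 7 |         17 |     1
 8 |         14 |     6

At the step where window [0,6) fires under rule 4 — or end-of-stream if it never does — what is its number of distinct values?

2

i=0 t=2 v=9: → [0,6); WM=−∞
i=1 t=3 v=9: → [0,6); WM=2
i=2 t=5 v=7: → [0,6); WM=2
i=3 t=8 v=3: → [6,12); WM=7; [0,6) fires=2
i=4 t=9 v=3: → [6,12); WM=7
i=5 t=10 v=6: → [6,12); WM=9
i=6 t=13 v=3: → [12,18); WM=9
i=7 t=17 v=1: → [12,18); WM=16; [6,12) fires=2
i=8 t=14 v=6: → [12,18); WM=16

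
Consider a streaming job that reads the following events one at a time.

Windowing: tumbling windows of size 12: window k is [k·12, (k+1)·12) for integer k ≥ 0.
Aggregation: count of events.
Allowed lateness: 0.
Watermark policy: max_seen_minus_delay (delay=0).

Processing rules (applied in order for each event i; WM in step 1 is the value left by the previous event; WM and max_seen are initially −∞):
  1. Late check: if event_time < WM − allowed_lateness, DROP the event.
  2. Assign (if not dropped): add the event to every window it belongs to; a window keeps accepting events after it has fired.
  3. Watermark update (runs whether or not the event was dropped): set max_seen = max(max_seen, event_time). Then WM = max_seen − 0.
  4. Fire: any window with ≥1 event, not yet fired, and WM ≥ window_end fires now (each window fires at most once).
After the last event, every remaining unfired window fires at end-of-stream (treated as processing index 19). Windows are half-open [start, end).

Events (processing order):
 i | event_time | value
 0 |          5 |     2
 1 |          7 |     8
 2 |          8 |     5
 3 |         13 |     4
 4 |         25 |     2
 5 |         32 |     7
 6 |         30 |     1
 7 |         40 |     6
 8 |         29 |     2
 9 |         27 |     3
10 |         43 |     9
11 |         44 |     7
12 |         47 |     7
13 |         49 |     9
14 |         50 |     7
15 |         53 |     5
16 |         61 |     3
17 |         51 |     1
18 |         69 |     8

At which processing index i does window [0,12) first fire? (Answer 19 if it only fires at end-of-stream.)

3

i=0 t=5 v=2: → [0,12); WM=5
i=1 t=7 v=8: → [0,12); WM=7
i=2 t=8 v=5: → [0,12); WM=8
i=3 t=13 v=4: → [12,24); WM=13; [0,12) fires=3
i=4 t=25 v=2: → [24,36); WM=25; [12,24) fires=1
i=5 t=32 v=7: → [24,36); WM=32
i=6 t=30 v=1: DROP (t<32-0); WM=32
i=7 t=40 v=6: → [36,48); WM=40; [24,36) fires=2
i=8 t=29 v=2: DROP (t<40-0); WM=40
i=9 t=27 v=3: DROP (t<40-0); WM=40
i=10 t=43 v=9: → [36,48); WM=43
i=11 t=44 v=7: → [36,48); WM=44
i=12 t=47 v=7: → [36,48); WM=47
i=13 t=49 v=9: → [48,60); WM=49; [36,48) fires=4
i=14 t=50 v=7: → [48,60); WM=50
i=15 t=53 v=5: → [48,60); WM=53
i=16 t=61 v=3: → [60,72); WM=61; [48,60) fires=3
i=17 t=51 v=1: DROP (t<61-0); WM=61
i=18 t=69 v=8: → [60,72); WM=69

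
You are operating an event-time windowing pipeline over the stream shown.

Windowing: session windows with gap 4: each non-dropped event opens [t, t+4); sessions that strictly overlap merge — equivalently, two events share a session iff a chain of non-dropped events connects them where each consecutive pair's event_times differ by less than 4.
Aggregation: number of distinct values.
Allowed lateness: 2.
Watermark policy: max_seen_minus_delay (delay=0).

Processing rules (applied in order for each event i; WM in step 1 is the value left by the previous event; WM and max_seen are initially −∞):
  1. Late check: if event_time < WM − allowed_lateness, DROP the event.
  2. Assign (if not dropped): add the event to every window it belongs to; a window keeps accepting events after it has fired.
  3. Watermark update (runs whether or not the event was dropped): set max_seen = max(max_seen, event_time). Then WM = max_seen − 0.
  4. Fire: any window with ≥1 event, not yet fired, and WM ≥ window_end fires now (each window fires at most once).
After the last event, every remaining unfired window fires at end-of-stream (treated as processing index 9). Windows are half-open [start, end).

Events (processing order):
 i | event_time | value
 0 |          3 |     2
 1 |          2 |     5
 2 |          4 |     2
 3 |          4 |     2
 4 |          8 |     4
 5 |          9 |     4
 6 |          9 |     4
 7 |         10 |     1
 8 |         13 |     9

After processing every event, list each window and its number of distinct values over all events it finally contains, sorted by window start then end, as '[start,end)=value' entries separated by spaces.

[2,8)=2 [8,17)=3

i=0 t=3 v=2: → [3,7); WM=3
i=1 t=2 v=5: → [2,7); WM=3
i=2 t=4 v=2: → [2,8); WM=4
i=3 t=4 v=2: → [2,8); WM=4
i=4 t=8 v=4: → [8,12); WM=8
i=5 t=9 v=4: → [8,13); WM=9
i=6 t=9 v=4: → [8,13); WM=9
i=7 t=10 v=1: → [8,14); WM=10
i=8 t=13 v=9: → [8,17); WM=13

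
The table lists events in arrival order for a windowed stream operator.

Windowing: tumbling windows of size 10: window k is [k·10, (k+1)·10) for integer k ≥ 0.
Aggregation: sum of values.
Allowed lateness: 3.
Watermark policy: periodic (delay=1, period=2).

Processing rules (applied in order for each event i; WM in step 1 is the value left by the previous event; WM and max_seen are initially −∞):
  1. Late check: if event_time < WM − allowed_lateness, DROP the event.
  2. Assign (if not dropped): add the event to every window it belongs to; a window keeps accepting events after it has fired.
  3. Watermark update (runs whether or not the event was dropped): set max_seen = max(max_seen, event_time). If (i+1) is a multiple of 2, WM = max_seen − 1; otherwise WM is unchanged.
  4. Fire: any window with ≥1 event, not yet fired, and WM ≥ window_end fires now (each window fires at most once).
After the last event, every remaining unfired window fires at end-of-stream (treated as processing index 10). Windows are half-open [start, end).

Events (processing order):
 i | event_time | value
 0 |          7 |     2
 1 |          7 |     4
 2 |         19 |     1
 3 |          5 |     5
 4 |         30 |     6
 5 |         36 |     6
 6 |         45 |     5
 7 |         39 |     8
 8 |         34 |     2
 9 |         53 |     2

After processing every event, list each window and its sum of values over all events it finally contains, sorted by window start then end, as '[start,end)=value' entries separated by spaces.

i=0 t=7 v=2: → [0,10); WM=−∞
i=1 t=7 v=4: → [0,10); WM=6
i=2 t=19 v=1: → [10,20); WM=6
i=3 t=5 v=5: → [0,10); WM=18; [0,10) fires=11
i=4 t=30 v=6: → [30,40); WM=18
i=5 t=36 v=6: → [30,40); WM=35; [10,20) fires=1
i=6 t=45 v=5: → [40,50); WM=35
i=7 t=39 v=8: → [30,40); WM=44; [30,40) fires=20
i=8 t=34 v=2: DROP (t<44-3); WM=44
i=9 t=53 v=2: → [50,60); WM=52; [40,50) fires=5

[0,10)=11 [10,20)=1 [30,40)=20 [40,50)=5 [50,60)=2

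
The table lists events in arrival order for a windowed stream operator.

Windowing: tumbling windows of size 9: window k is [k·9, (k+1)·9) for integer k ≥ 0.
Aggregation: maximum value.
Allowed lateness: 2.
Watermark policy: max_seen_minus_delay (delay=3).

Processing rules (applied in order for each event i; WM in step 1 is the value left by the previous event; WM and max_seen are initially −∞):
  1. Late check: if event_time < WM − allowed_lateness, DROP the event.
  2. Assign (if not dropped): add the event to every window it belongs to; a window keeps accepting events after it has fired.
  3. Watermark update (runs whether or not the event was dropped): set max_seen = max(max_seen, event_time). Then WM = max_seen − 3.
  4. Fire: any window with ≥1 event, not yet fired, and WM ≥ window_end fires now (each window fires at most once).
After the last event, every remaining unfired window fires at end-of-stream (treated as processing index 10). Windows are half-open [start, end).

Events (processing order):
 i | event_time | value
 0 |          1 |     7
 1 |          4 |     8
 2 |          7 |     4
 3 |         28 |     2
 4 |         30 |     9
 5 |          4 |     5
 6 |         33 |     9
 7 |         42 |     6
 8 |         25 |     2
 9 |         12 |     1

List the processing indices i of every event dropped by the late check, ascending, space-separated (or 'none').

5 8 9

i=0 t=1 v=7: → [0,9); WM=-2
i=1 t=4 v=8: → [0,9); WM=1
i=2 t=7 v=4: → [0,9); WM=4
i=3 t=28 v=2: → [27,36); WM=25; [0,9) fires=8
i=4 t=30 v=9: → [27,36); WM=27
i=5 t=4 v=5: DROP (t<27-2); WM=27
i=6 t=33 v=9: → [27,36); WM=30
i=7 t=42 v=6: → [36,45); WM=39; [27,36) fires=9
i=8 t=25 v=2: DROP (t<39-2); WM=39
i=9 t=12 v=1: DROP (t<39-2); WM=39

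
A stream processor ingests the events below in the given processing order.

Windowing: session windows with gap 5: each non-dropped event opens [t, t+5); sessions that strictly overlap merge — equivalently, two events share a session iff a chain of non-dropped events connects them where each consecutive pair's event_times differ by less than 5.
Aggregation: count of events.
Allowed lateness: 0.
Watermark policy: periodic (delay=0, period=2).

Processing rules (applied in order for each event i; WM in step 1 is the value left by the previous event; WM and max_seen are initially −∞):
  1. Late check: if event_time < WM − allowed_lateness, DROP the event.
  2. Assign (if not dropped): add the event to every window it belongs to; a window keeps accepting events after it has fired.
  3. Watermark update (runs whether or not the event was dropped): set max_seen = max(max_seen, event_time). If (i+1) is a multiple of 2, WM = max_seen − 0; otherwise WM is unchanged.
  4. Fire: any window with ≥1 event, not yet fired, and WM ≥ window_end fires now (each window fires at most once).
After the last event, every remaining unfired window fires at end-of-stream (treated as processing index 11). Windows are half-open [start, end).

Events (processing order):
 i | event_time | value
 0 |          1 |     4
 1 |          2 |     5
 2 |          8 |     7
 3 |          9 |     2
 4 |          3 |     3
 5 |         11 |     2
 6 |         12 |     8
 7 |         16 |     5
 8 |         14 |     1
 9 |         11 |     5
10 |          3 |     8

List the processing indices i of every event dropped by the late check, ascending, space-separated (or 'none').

4 8 9 10

i=0 t=1 v=4: → [1,6); WM=−∞
i=1 t=2 v=5: → [1,7); WM=2
i=2 t=8 v=7: → [8,13); WM=2
i=3 t=9 v=2: → [8,14); WM=9
i=4 t=3 v=3: DROP (t<9-0); WM=9
i=5 t=11 v=2: → [8,16); WM=11
i=6 t=12 v=8: → [8,17); WM=11
i=7 t=16 v=5: → [8,21); WM=16
i=8 t=14 v=1: DROP (t<16-0); WM=16
i=9 t=11 v=5: DROP (t<16-0); WM=16
i=10 t=3 v=8: DROP (t<16-0); WM=16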